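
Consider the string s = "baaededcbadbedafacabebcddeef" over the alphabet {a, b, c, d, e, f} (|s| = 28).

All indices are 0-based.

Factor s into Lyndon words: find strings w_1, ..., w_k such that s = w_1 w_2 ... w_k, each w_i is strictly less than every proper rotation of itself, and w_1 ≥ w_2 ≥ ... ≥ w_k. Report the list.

emit factor 1: 'b' (i=0, period=1)
emit factor 2: 'aaededcbadbedafacabebcddeef' (i=1, period=27)

["b", "aaededcbadbedafacabebcddeef"]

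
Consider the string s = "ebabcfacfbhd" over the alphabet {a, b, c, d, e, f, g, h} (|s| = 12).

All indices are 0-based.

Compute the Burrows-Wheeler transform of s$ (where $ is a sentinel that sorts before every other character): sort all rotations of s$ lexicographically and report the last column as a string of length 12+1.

rank  rotation       last
    0  $ebabcfacfbhd  d
    1  abcfacfbhd$eb  b
    2  acfbhd$ebabcf  f
    3  babcfacfbhd$e  e
    4  bcfacfbhd$eba  a
    5  bhd$ebabcfacf  f
    6  cfacfbhd$ebab  b
    7  cfbhd$ebabcfa  a
    8  d$ebabcfacfbh  h
    9  ebabcfacfbhd$  $
   10  facfbhd$ebabc  c
   11  fbhd$ebabcfac  c
   12  hd$ebabcfacfb  b

dbfeafbah$ccb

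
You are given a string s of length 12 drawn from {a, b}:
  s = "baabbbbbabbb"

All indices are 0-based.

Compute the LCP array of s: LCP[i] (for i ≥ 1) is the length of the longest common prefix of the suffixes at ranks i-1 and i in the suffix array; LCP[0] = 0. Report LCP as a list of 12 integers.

rank | idx | suffix
   0 |   1 | aabbbbbabbb
   1 |   8 | abbb
   2 |   2 | abbbbbabbb
   3 |  11 | b
   4 |   0 | baabbbbbabbb
   5 |   7 | babbb
   6 |  10 | bb
   7 |   6 | bbabbb
   8 |   9 | bbb
   9 |   5 | bbbabbb
  10 |   4 | bbbbabbb
  11 |   3 | bbbbbabbb

SA = [1, 8, 2, 11, 0, 7, 10, 6, 9, 5, 4, 3]
rank  pair      lcp
   1  s[1:],s[8:]  1  'a'
   2  s[8:],s[2:]  4  'abbb'
   3  s[2:],s[11:]  0  ''
   4  s[11:],s[0:]  1  'b'
   5  s[0:],s[7:]  2  'ba'
   6  s[7:],s[10:]  1  'b'
   7  s[10:],s[6:]  2  'bb'
   8  s[6:],s[9:]  2  'bb'
   9  s[9:],s[5:]  3  'bbb'
  10  s[5:],s[4:]  3  'bbb'
  11  s[4:],s[3:]  4  'bbbb'

[0, 1, 4, 0, 1, 2, 1, 2, 2, 3, 3, 4]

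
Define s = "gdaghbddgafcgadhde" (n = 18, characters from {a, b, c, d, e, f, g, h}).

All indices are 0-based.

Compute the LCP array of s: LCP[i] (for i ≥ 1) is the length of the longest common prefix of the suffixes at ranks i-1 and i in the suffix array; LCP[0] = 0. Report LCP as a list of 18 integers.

rank→(start, suffix):
  0 → (13, 'adhde')
  1 → (9, 'afcgadhde')
  2 → (2, 'aghbddgafcgadhde')
  3 → (5, 'bddgafcgadhde')
  4 → (11, 'cgadhde')
  5 → (1, 'daghbddgafcgadhde')
  6 → (6, 'ddgafcgadhde')
  7 → (16, 'de')
  8 → (7, 'dgafcgadhde')
  9 → (14, 'dhde')
  10 → (17, 'e')
  11 → (10, 'fcgadhde')
  12 → (12, 'gadhde')
  13 → (8, 'gafcgadhde')
  14 → (0, 'gdaghbddgafcgadhde')
  15 → (3, 'ghbddgafcgadhde')
  16 → (4, 'hbddgafcgadhde')
  17 → (15, 'hde')

SA = [13, 9, 2, 5, 11, 1, 6, 16, 7, 14, 17, 10, 12, 8, 0, 3, 4, 15]
[i] adj suffixes → lcp
  [1] 13/9 → 1 ('a')
  [2] 9/2 → 1 ('a')
  [3] 2/5 → 0 ('')
  [4] 5/11 → 0 ('')
  [5] 11/1 → 0 ('')
  [6] 1/6 → 1 ('d')
  [7] 6/16 → 1 ('d')
  [8] 16/7 → 1 ('d')
  [9] 7/14 → 1 ('d')
  [10] 14/17 → 0 ('')
  [11] 17/10 → 0 ('')
  [12] 10/12 → 0 ('')
  [13] 12/8 → 2 ('ga')
  [14] 8/0 → 1 ('g')
  [15] 0/3 → 1 ('g')
  [16] 3/4 → 0 ('')
  [17] 4/15 → 1 ('h')

[0, 1, 1, 0, 0, 0, 1, 1, 1, 1, 0, 0, 0, 2, 1, 1, 0, 1]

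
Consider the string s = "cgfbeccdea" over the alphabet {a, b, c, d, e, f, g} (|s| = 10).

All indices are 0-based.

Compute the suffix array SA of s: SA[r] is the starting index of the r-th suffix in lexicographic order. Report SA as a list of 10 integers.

[9, 3, 5, 6, 0, 7, 8, 4, 2, 1]

rank | idx | suffix
   0 |   9 | a
   1 |   3 | beccdea
   2 |   5 | ccdea
   3 |   6 | cdea
   4 |   0 | cgfbeccdea
   5 |   7 | dea
   6 |   8 | ea
   7 |   4 | eccdea
   8 |   2 | fbeccdea
   9 |   1 | gfbeccdea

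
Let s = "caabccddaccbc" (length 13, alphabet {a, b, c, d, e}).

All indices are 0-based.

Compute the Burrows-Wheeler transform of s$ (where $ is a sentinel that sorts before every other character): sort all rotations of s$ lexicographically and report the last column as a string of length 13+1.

rank  rotation        last
    0  $caabccddaccbc  c
    1  aabccddaccbc$c  c
    2  abccddaccbc$ca  a
    3  accbc$caabccdd  d
    4  bc$caabccddacc  c
    5  bccddaccbc$caa  a
    6  c$caabccddaccb  b
    7  caabccddaccbc$  $
    8  cbc$caabccddac  c
    9  ccbc$caabccdda  a
   10  ccddaccbc$caab  b
   11  cddaccbc$caabc  c
   12  daccbc$caabccd  d
   13  ddaccbc$caabcc  c

ccadcab$cabcdc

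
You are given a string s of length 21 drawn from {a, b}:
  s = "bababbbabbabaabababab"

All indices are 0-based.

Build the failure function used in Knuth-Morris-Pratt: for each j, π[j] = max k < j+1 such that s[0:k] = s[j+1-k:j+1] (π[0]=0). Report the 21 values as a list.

π[0] = 0
j=1 s[j]='a': π[1]=0 (border '')
j=2 s[j]='b': π[2]=1 (border 'b')
j=3 s[j]='a': π[3]=2 (border 'ba')
j=4 s[j]='b': π[4]=3 (border 'bab')
j=5 s[j]='b': k: 3→1→0; π[5]=1 (border 'b')
j=6 s[j]='b': k: 1→0; π[6]=1 (border 'b')
j=7 s[j]='a': π[7]=2 (border 'ba')
j=8 s[j]='b': π[8]=3 (border 'bab')
j=9 s[j]='b': k: 3→1→0; π[9]=1 (border 'b')
j=10 s[j]='a': π[10]=2 (border 'ba')
j=11 s[j]='b': π[11]=3 (border 'bab')
j=12 s[j]='a': π[12]=4 (border 'baba')
j=13 s[j]='a': k: 4→2→0; π[13]=0 (border '')
j=14 s[j]='b': π[14]=1 (border 'b')
j=15 s[j]='a': π[15]=2 (border 'ba')
j=16 s[j]='b': π[16]=3 (border 'bab')
j=17 s[j]='a': π[17]=4 (border 'baba')
j=18 s[j]='b': π[18]=5 (border 'babab')
j=19 s[j]='a': k: 5→3; π[19]=4 (border 'baba')
j=20 s[j]='b': π[20]=5 (border 'babab')

[0, 0, 1, 2, 3, 1, 1, 2, 3, 1, 2, 3, 4, 0, 1, 2, 3, 4, 5, 4, 5]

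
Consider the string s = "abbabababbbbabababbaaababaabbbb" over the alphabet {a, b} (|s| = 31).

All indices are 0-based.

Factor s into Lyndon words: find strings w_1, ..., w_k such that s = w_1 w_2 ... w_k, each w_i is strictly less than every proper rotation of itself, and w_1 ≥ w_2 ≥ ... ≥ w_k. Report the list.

emit factor 1: 'abb' (i=0, period=3)
emit factor 2: 'abababbbb' (i=3, period=9)
emit factor 3: 'abababb' (i=12, period=7)
emit factor 4: 'aaababaabbbb' (i=19, period=12)

["abb", "abababbbb", "abababb", "aaababaabbbb"]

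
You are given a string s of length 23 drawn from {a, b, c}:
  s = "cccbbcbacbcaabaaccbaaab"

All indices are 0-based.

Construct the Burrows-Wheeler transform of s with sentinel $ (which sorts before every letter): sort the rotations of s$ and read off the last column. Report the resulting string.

rank  rotation                  last
    0  $cccbbcbacbcaabaaccbaaab  b
    1  aaab$cccbbcbacbcaabaaccb  b
    2  aab$cccbbcbacbcaabaaccba  a
    3  aabaaccbaaab$cccbbcbacbc  c
    4  aaccbaaab$cccbbcbacbcaab  b
    5  ab$cccbbcbacbcaabaaccbaa  a
    6  abaaccbaaab$cccbbcbacbca  a
    7  acbcaabaaccbaaab$cccbbcb  b
    8  accbaaab$cccbbcbacbcaaba  a
    9  b$cccbbcbacbcaabaaccbaaa  a
   10  baaab$cccbbcbacbcaabaacc  c
   11  baaccbaaab$cccbbcbacbcaa  a
   12  bacbcaabaaccbaaab$cccbbc  c
   13  bbcbacbcaabaaccbaaab$ccc  c
   14  bcaabaaccbaaab$cccbbcbac  c
   15  bcbacbcaabaaccbaaab$cccb  b
   16  caabaaccbaaab$cccbbcbacb  b
   17  cbaaab$cccbbcbacbcaabaac  c
   18  cbacbcaabaaccbaaab$cccbb  b
   19  cbbcbacbcaabaaccbaaab$cc  c
   20  cbcaabaaccbaaab$cccbbcba  a
   21  ccbaaab$cccbbcbacbcaabaa  a
   22  ccbbcbacbcaabaaccbaaab$c  c
   23  cccbbcbacbcaabaaccbaaab$  $

bbacbaabaacacccbbcbcaac$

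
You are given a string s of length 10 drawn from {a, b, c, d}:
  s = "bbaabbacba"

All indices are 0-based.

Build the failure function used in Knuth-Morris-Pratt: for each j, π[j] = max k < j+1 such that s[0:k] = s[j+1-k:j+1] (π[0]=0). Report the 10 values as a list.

π[0] = 0
j=1 s[j]='b': π[1]=1 (border 'b')
j=2 s[j]='a': k: 1→0; π[2]=0 (border '')
j=3 s[j]='a': π[3]=0 (border '')
j=4 s[j]='b': π[4]=1 (border 'b')
j=5 s[j]='b': π[5]=2 (border 'bb')
j=6 s[j]='a': π[6]=3 (border 'bba')
j=7 s[j]='c': k: 3→0; π[7]=0 (border '')
j=8 s[j]='b': π[8]=1 (border 'b')
j=9 s[j]='a': k: 1→0; π[9]=0 (border '')

[0, 1, 0, 0, 1, 2, 3, 0, 1, 0]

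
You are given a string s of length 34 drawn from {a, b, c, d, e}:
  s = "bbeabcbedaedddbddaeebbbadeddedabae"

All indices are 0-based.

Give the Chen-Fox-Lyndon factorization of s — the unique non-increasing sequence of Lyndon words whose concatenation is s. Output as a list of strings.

["bbe", "abcbedaedddbddaeebbbadedded", "abae"]

emit factor 1: 'bbe' (i=0, period=3)
emit factor 2: 'abcbedaedddbddaeebbbadedded' (i=3, period=27)
emit factor 3: 'abae' (i=30, period=4)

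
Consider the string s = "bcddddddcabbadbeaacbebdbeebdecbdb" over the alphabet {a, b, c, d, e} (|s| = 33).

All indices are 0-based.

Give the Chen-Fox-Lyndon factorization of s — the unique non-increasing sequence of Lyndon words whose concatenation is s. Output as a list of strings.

["bcddddddc", "abbadbe", "aacbebdbeebdecbdb"]

emit factor 1: 'bcddddddc' (i=0, period=9)
emit factor 2: 'abbadbe' (i=9, period=7)
emit factor 3: 'aacbebdbeebdecbdb' (i=16, period=17)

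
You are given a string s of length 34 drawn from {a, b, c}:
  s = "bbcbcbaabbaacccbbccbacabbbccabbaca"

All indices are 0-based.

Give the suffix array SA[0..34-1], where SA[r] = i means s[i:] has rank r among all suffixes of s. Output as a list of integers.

sorted suffixes:
  #0 SA[0]=33  'a'
  #1 SA[1]=6  'aabbaacccbbccbacabbbccabbaca'
  #2 SA[2]=10  'aacccbbccbacabbbccabbaca'
  #3 SA[3]=7  'abbaacccbbccbacabbbccabbaca'
  #4 SA[4]=28  'abbaca'
  #5 SA[5]=22  'abbbccabbaca'
  #6 SA[6]=31  'aca'
  #7 SA[7]=20  'acabbbccabbaca'
  #8 SA[8]=11  'acccbbccbacabbbccabbaca'
  #9 SA[9]=5  'baabbaacccbbccbacabbbccabbaca'
  #10 SA[10]=9  'baacccbbccbacabbbccabbaca'
  #11 SA[11]=30  'baca'
  #12 SA[12]=19  'bacabbbccabbaca'
  #13 SA[13]=8  'bbaacccbbccbacabbbccabbaca'
  #14 SA[14]=29  'bbaca'
  #15 SA[15]=23  'bbbccabbaca'
  #16 SA[16]=0  'bbcbcbaabbaacccbbccbacabbbccabbaca'
  #17 SA[17]=24  'bbccabbaca'
  #18 SA[18]=15  'bbccbacabbbccabbaca'
  #19 SA[19]=3  'bcbaabbaacccbbccbacabbbccabbaca'
  #20 SA[20]=1  'bcbcbaabbaacccbbccbacabbbccabbaca'
  #21 SA[21]=25  'bccabbaca'
  #22 SA[22]=16  'bccbacabbbccabbaca'
  #23 SA[23]=32  'ca'
  #24 SA[24]=27  'cabbaca'
  #25 SA[25]=21  'cabbbccabbaca'
  #26 SA[26]=4  'cbaabbaacccbbccbacabbbccabbaca'
  #27 SA[27]=18  'cbacabbbccabbaca'
  #28 SA[28]=14  'cbbccbacabbbccabbaca'
  #29 SA[29]=2  'cbcbaabbaacccbbccbacabbbccabbaca'
  #30 SA[30]=26  'ccabbaca'
  #31 SA[31]=17  'ccbacabbbccabbaca'
  #32 SA[32]=13  'ccbbccbacabbbccabbaca'
  #33 SA[33]=12  'cccbbccbacabbbccabbaca'

[33, 6, 10, 7, 28, 22, 31, 20, 11, 5, 9, 30, 19, 8, 29, 23, 0, 24, 15, 3, 1, 25, 16, 32, 27, 21, 4, 18, 14, 2, 26, 17, 13, 12]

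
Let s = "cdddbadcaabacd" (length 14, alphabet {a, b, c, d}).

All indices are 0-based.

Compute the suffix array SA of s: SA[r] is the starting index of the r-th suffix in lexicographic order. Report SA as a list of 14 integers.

sorted suffixes:
  #0 SA[0]=8  'aabacd'
  #1 SA[1]=9  'abacd'
  #2 SA[2]=11  'acd'
  #3 SA[3]=5  'adcaabacd'
  #4 SA[4]=10  'bacd'
  #5 SA[5]=4  'badcaabacd'
  #6 SA[6]=7  'caabacd'
  #7 SA[7]=12  'cd'
  #8 SA[8]=0  'cdddbadcaabacd'
  #9 SA[9]=13  'd'
  #10 SA[10]=3  'dbadcaabacd'
  #11 SA[11]=6  'dcaabacd'
  #12 SA[12]=2  'ddbadcaabacd'
  #13 SA[13]=1  'dddbadcaabacd'

[8, 9, 11, 5, 10, 4, 7, 12, 0, 13, 3, 6, 2, 1]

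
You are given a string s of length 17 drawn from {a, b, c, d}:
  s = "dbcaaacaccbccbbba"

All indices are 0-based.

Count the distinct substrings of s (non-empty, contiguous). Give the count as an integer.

sorted suffixes:
  #0 SA[0]=16  'a'
  #1 SA[1]=3  'aaacaccbccbbba'
  #2 SA[2]=4  'aacaccbccbbba'
  #3 SA[3]=5  'acaccbccbbba'
  #4 SA[4]=7  'accbccbbba'
  #5 SA[5]=15  'ba'
  #6 SA[6]=14  'bba'
  #7 SA[7]=13  'bbba'
  #8 SA[8]=1  'bcaaacaccbccbbba'
  #9 SA[9]=10  'bccbbba'
  #10 SA[10]=2  'caaacaccbccbbba'
  #11 SA[11]=6  'caccbccbbba'
  #12 SA[12]=12  'cbbba'
  #13 SA[13]=9  'cbccbbba'
  #14 SA[14]=11  'ccbbba'
  #15 SA[15]=8  'ccbccbbba'
  #16 SA[16]=0  'dbcaaacaccbccbbba'

SA = [16, 3, 4, 5, 7, 15, 14, 13, 1, 10, 2, 6, 12, 9, 11, 8, 0]
[i] adj suffixes → lcp
  [1] 16/3 → 1 ('a')
  [2] 3/4 → 2 ('aa')
  [3] 4/5 → 1 ('a')
  [4] 5/7 → 2 ('ac')
  [5] 7/15 → 0 ('')
  [6] 15/14 → 1 ('b')
  [7] 14/13 → 2 ('bb')
  [8] 13/1 → 1 ('b')
  [9] 1/10 → 2 ('bc')
  [10] 10/2 → 0 ('')
  [11] 2/6 → 2 ('ca')
  [12] 6/12 → 1 ('c')
  [13] 12/9 → 2 ('cb')
  [14] 9/11 → 1 ('c')
  [15] 11/8 → 3 ('ccb')
  [16] 8/0 → 0 ('')

n(n+1)/2 = 17·18/2 = 153
Σ LCP = 0 + 1 + 2 + 1 + 2 + 0 + 1 + 2 + 1 + 2 + 0 + 2 + 1 + 2 + 1 + 3 + 0 = 21
distinct = 153 − 21 = 132

132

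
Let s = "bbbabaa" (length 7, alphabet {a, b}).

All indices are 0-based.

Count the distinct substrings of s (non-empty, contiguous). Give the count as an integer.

21

rank→(start, suffix):
  0 → (6, 'a')
  1 → (5, 'aa')
  2 → (3, 'abaa')
  3 → (4, 'baa')
  4 → (2, 'babaa')
  5 → (1, 'bbabaa')
  6 → (0, 'bbbabaa')

SA = [6, 5, 3, 4, 2, 1, 0]
[i] adj suffixes → lcp
  [1] 6/5 → 1 ('a')
  [2] 5/3 → 1 ('a')
  [3] 3/4 → 0 ('')
  [4] 4/2 → 2 ('ba')
  [5] 2/1 → 1 ('b')
  [6] 1/0 → 2 ('bb')

n(n+1)/2 = 7·8/2 = 28
Σ LCP = 0 + 1 + 1 + 0 + 2 + 1 + 2 = 7
distinct = 28 − 7 = 21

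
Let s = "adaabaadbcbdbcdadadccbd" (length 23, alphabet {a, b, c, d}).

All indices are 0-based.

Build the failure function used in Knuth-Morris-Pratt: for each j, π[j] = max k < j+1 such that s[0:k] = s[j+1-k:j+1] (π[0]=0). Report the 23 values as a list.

π[0] = 0
j=1 s[j]='d': π[1]=0 (border '')
j=2 s[j]='a': π[2]=1 (border 'a')
j=3 s[j]='a': k: 1→0; π[3]=1 (border 'a')
j=4 s[j]='b': k: 1→0; π[4]=0 (border '')
j=5 s[j]='a': π[5]=1 (border 'a')
j=6 s[j]='a': k: 1→0; π[6]=1 (border 'a')
j=7 s[j]='d': π[7]=2 (border 'ad')
j=8 s[j]='b': k: 2→0; π[8]=0 (border '')
j=9 s[j]='c': π[9]=0 (border '')
j=10 s[j]='b': π[10]=0 (border '')
j=11 s[j]='d': π[11]=0 (border '')
j=12 s[j]='b': π[12]=0 (border '')
j=13 s[j]='c': π[13]=0 (border '')
j=14 s[j]='d': π[14]=0 (border '')
j=15 s[j]='a': π[15]=1 (border 'a')
j=16 s[j]='d': π[16]=2 (border 'ad')
j=17 s[j]='a': π[17]=3 (border 'ada')
j=18 s[j]='d': k: 3→1; π[18]=2 (border 'ad')
j=19 s[j]='c': k: 2→0; π[19]=0 (border '')
j=20 s[j]='c': π[20]=0 (border '')
j=21 s[j]='b': π[21]=0 (border '')
j=22 s[j]='d': π[22]=0 (border '')

[0, 0, 1, 1, 0, 1, 1, 2, 0, 0, 0, 0, 0, 0, 0, 1, 2, 3, 2, 0, 0, 0, 0]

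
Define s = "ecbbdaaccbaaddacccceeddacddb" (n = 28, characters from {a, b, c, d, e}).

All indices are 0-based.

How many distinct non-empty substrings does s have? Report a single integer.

367

rank | idx | suffix
   0 |   5 | aaccbaaddacccceeddacddb
   1 |  10 | aaddacccceeddacddb
   2 |   6 | accbaaddacccceeddacddb
   3 |  14 | acccceeddacddb
   4 |  23 | acddb
   5 |  11 | addacccceeddacddb
   6 |  27 | b
   7 |   9 | baaddacccceeddacddb
   8 |   2 | bbdaaccbaaddacccceeddacddb
   9 |   3 | bdaaccbaaddacccceeddacddb
  10 |   8 | cbaaddacccceeddacddb
  11 |   1 | cbbdaaccbaaddacccceeddacddb
  12 |   7 | ccbaaddacccceeddacddb
  13 |  15 | cccceeddacddb
  14 |  16 | ccceeddacddb
  15 |  17 | cceeddacddb
  16 |  24 | cddb
  17 |  18 | ceeddacddb
  18 |   4 | daaccbaaddacccceeddacddb
  19 |  13 | dacccceeddacddb
  20 |  22 | dacddb
  21 |  26 | db
  22 |  12 | ddacccceeddacddb
  23 |  21 | ddacddb
  24 |  25 | ddb
  25 |   0 | ecbbdaaccbaaddacccceeddacddb
  26 |  20 | eddacddb
  27 |  19 | eeddacddb

SA = [5, 10, 6, 14, 23, 11, 27, 9, 2, 3, 8, 1, 7, 15, 16, 17, 24, 18, 4, 13, 22, 26, 12, 21, 25, 0, 20, 19]
i: (SA[i-1],SA[i]) lcp shared
  1: (5,10) 2 'aa'
  2: (10,6) 1 'a'
  3: (6,14) 3 'acc'
  4: (14,23) 2 'ac'
  5: (23,11) 1 'a'
  6: (11,27) 0 ''
  7: (27,9) 1 'b'
  8: (9,2) 1 'b'
  9: (2,3) 1 'b'
  10: (3,8) 0 ''
  11: (8,1) 2 'cb'
  12: (1,7) 1 'c'
  13: (7,15) 2 'cc'
  14: (15,16) 3 'ccc'
  15: (16,17) 2 'cc'
  16: (17,24) 1 'c'
  17: (24,18) 1 'c'
  18: (18,4) 0 ''
  19: (4,13) 2 'da'
  20: (13,22) 3 'dac'
  21: (22,26) 1 'd'
  22: (26,12) 1 'd'
  23: (12,21) 4 'ddac'
  24: (21,25) 2 'dd'
  25: (25,0) 0 ''
  26: (0,20) 1 'e'
  27: (20,19) 1 'e'

n(n+1)/2 = 28·29/2 = 406
Σ LCP = 0 + 2 + 1 + 3 + 2 + 1 + 0 + 1 + 1 + 1 + 0 + 2 + 1 + 2 + 3 + 2 + 1 + 1 + 0 + 2 + 3 + 1 + 1 + 4 + 2 + 0 + 1 + 1 = 39
distinct = 406 − 39 = 367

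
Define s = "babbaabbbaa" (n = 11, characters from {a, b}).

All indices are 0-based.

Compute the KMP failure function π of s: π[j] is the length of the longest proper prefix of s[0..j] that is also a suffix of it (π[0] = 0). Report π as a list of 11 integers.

π[0] = 0
j=1 s[j]='a': π[1]=0 (border '')
j=2 s[j]='b': π[2]=1 (border 'b')
j=3 s[j]='b': k: 1→0; π[3]=1 (border 'b')
j=4 s[j]='a': π[4]=2 (border 'ba')
j=5 s[j]='a': k: 2→0; π[5]=0 (border '')
j=6 s[j]='b': π[6]=1 (border 'b')
j=7 s[j]='b': k: 1→0; π[7]=1 (border 'b')
j=8 s[j]='b': k: 1→0; π[8]=1 (border 'b')
j=9 s[j]='a': π[9]=2 (border 'ba')
j=10 s[j]='a': k: 2→0; π[10]=0 (border '')

[0, 0, 1, 1, 2, 0, 1, 1, 1, 2, 0]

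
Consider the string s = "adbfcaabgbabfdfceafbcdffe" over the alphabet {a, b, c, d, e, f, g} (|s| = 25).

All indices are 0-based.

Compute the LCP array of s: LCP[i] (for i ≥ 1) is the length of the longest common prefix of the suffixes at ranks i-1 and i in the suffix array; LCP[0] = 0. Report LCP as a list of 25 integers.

[0, 1, 2, 1, 1, 0, 1, 1, 2, 1, 0, 1, 1, 0, 1, 2, 0, 1, 0, 1, 2, 1, 1, 1, 0]

rank→(start, suffix):
  0 → (5, 'aabgbabfdfceafbcdffe')
  1 → (10, 'abfdfceafbcdffe')
  2 → (6, 'abgbabfdfceafbcdffe')
  3 → (0, 'adbfcaabgbabfdfceafbcdffe')
  4 → (17, 'afbcdffe')
  5 → (9, 'babfdfceafbcdffe')
  6 → (19, 'bcdffe')
  7 → (2, 'bfcaabgbabfdfceafbcdffe')
  8 → (11, 'bfdfceafbcdffe')
  9 → (7, 'bgbabfdfceafbcdffe')
  10 → (4, 'caabgbabfdfceafbcdffe')
  11 → (20, 'cdffe')
  12 → (15, 'ceafbcdffe')
  13 → (1, 'dbfcaabgbabfdfceafbcdffe')
  14 → (13, 'dfceafbcdffe')
  15 → (21, 'dffe')
  16 → (24, 'e')
  17 → (16, 'eafbcdffe')
  18 → (18, 'fbcdffe')
  19 → (3, 'fcaabgbabfdfceafbcdffe')
  20 → (14, 'fceafbcdffe')
  21 → (12, 'fdfceafbcdffe')
  22 → (23, 'fe')
  23 → (22, 'ffe')
  24 → (8, 'gbabfdfceafbcdffe')

SA = [5, 10, 6, 0, 17, 9, 19, 2, 11, 7, 4, 20, 15, 1, 13, 21, 24, 16, 18, 3, 14, 12, 23, 22, 8]
i: (SA[i-1],SA[i]) lcp shared
  1: (5,10) 1 'a'
  2: (10,6) 2 'ab'
  3: (6,0) 1 'a'
  4: (0,17) 1 'a'
  5: (17,9) 0 ''
  6: (9,19) 1 'b'
  7: (19,2) 1 'b'
  8: (2,11) 2 'bf'
  9: (11,7) 1 'b'
  10: (7,4) 0 ''
  11: (4,20) 1 'c'
  12: (20,15) 1 'c'
  13: (15,1) 0 ''
  14: (1,13) 1 'd'
  15: (13,21) 2 'df'
  16: (21,24) 0 ''
  17: (24,16) 1 'e'
  18: (16,18) 0 ''
  19: (18,3) 1 'f'
  20: (3,14) 2 'fc'
  21: (14,12) 1 'f'
  22: (12,23) 1 'f'
  23: (23,22) 1 'f'
  24: (22,8) 0 ''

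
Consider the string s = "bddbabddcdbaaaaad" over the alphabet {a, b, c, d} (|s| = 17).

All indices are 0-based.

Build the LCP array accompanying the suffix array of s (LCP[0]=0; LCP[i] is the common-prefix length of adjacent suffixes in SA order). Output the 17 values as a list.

sorted suffixes:
  #0 SA[0]=11  'aaaaad'
  #1 SA[1]=12  'aaaad'
  #2 SA[2]=13  'aaad'
  #3 SA[3]=14  'aad'
  #4 SA[4]=4  'abddcdbaaaaad'
  #5 SA[5]=15  'ad'
  #6 SA[6]=10  'baaaaad'
  #7 SA[7]=3  'babddcdbaaaaad'
  #8 SA[8]=0  'bddbabddcdbaaaaad'
  #9 SA[9]=5  'bddcdbaaaaad'
  #10 SA[10]=8  'cdbaaaaad'
  #11 SA[11]=16  'd'
  #12 SA[12]=9  'dbaaaaad'
  #13 SA[13]=2  'dbabddcdbaaaaad'
  #14 SA[14]=7  'dcdbaaaaad'
  #15 SA[15]=1  'ddbabddcdbaaaaad'
  #16 SA[16]=6  'ddcdbaaaaad'

SA = [11, 12, 13, 14, 4, 15, 10, 3, 0, 5, 8, 16, 9, 2, 7, 1, 6]
[i] adj suffixes → lcp
  [1] 11/12 → 4 ('aaaa')
  [2] 12/13 → 3 ('aaa')
  [3] 13/14 → 2 ('aa')
  [4] 14/4 → 1 ('a')
  [5] 4/15 → 1 ('a')
  [6] 15/10 → 0 ('')
  [7] 10/3 → 2 ('ba')
  [8] 3/0 → 1 ('b')
  [9] 0/5 → 3 ('bdd')
  [10] 5/8 → 0 ('')
  [11] 8/16 → 0 ('')
  [12] 16/9 → 1 ('d')
  [13] 9/2 → 3 ('dba')
  [14] 2/7 → 1 ('d')
  [15] 7/1 → 1 ('d')
  [16] 1/6 → 2 ('dd')

[0, 4, 3, 2, 1, 1, 0, 2, 1, 3, 0, 0, 1, 3, 1, 1, 2]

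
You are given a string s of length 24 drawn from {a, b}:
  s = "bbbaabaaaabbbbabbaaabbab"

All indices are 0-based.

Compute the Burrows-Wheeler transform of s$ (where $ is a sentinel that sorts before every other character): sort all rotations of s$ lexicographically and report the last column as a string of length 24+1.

bbbabaababaaaabbbbabab$ba

rank  rotation                   last
    0  $bbbaabaaaabbbbabbaaabbab  b
    1  aaaabbbbabbaaabbab$bbbaab  b
    2  aaabbab$bbbaabaaaabbbbabb  b
    3  aaabbbbabbaaabbab$bbbaaba  a
    4  aabaaaabbbbabbaaabbab$bbb  b
    5  aabbab$bbbaabaaaabbbbabba  a
    6  aabbbbabbaaabbab$bbbaabaa  a
    7  ab$bbbaabaaaabbbbabbaaabb  b
    8  abaaaabbbbabbaaabbab$bbba  a
    9  abbaaabbab$bbbaabaaaabbbb  b
   10  abbab$bbbaabaaaabbbbabbaa  a
   11  abbbbabbaaabbab$bbbaabaaa  a
   12  b$bbbaabaaaabbbbabbaaabba  a
   13  baaaabbbbabbaaabbab$bbbaa  a
   14  baaabbab$bbbaabaaaabbbbab  b
   15  baabaaaabbbbabbaaabbab$bb  b
   16  bab$bbbaabaaaabbbbabbaaab  b
   17  babbaaabbab$bbbaabaaaabbb  b
   18  bbaaabbab$bbbaabaaaabbbba  a
   19  bbaabaaaabbbbabbaaabbab$b  b
   20  bbab$bbbaabaaaabbbbabbaaa  a
   21  bbabbaaabbab$bbbaabaaaabb  b
   22  bbbaabaaaabbbbabbaaabbab$  $
   23  bbbabbaaabbab$bbbaabaaaab  b
   24  bbbbabbaaabbab$bbbaabaaaa  a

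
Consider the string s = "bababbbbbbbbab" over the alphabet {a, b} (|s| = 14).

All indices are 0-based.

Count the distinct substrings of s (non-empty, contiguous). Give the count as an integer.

66

rank→(start, suffix):
  0 → (12, 'ab')
  1 → (1, 'ababbbbbbbbab')
  2 → (3, 'abbbbbbbbab')
  3 → (13, 'b')
  4 → (11, 'bab')
  5 → (0, 'bababbbbbbbbab')
  6 → (2, 'babbbbbbbbab')
  7 → (10, 'bbab')
  8 → (9, 'bbbab')
  9 → (8, 'bbbbab')
  10 → (7, 'bbbbbab')
  11 → (6, 'bbbbbbab')
  12 → (5, 'bbbbbbbab')
  13 → (4, 'bbbbbbbbab')

SA = [12, 1, 3, 13, 11, 0, 2, 10, 9, 8, 7, 6, 5, 4]
i: (SA[i-1],SA[i]) lcp shared
  1: (12,1) 2 'ab'
  2: (1,3) 2 'ab'
  3: (3,13) 0 ''
  4: (13,11) 1 'b'
  5: (11,0) 3 'bab'
  6: (0,2) 3 'bab'
  7: (2,10) 1 'b'
  8: (10,9) 2 'bb'
  9: (9,8) 3 'bbb'
  10: (8,7) 4 'bbbb'
  11: (7,6) 5 'bbbbb'
  12: (6,5) 6 'bbbbbb'
  13: (5,4) 7 'bbbbbbb'

n(n+1)/2 = 14·15/2 = 105
Σ LCP = 0 + 2 + 2 + 0 + 1 + 3 + 3 + 1 + 2 + 3 + 4 + 5 + 6 + 7 = 39
distinct = 105 − 39 = 66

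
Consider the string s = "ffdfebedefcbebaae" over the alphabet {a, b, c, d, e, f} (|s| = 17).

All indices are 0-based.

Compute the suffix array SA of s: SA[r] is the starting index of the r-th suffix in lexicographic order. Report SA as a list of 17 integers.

sorted suffixes:
  #0 SA[0]=14  'aae'
  #1 SA[1]=15  'ae'
  #2 SA[2]=13  'baae'
  #3 SA[3]=11  'bebaae'
  #4 SA[4]=5  'bedefcbebaae'
  #5 SA[5]=10  'cbebaae'
  #6 SA[6]=7  'defcbebaae'
  #7 SA[7]=2  'dfebedefcbebaae'
  #8 SA[8]=16  'e'
  #9 SA[9]=12  'ebaae'
  #10 SA[10]=4  'ebedefcbebaae'
  #11 SA[11]=6  'edefcbebaae'
  #12 SA[12]=8  'efcbebaae'
  #13 SA[13]=9  'fcbebaae'
  #14 SA[14]=1  'fdfebedefcbebaae'
  #15 SA[15]=3  'febedefcbebaae'
  #16 SA[16]=0  'ffdfebedefcbebaae'

[14, 15, 13, 11, 5, 10, 7, 2, 16, 12, 4, 6, 8, 9, 1, 3, 0]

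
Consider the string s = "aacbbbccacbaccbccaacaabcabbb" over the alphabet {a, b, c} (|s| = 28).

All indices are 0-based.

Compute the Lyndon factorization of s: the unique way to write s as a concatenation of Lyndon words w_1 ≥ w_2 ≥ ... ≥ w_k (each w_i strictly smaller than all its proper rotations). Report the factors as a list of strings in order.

["aacbbbccacbaccbcc", "aac", "aabcabbb"]

emit factor 1: 'aacbbbccacbaccbcc' (i=0, period=17)
emit factor 2: 'aac' (i=17, period=3)
emit factor 3: 'aabcabbb' (i=20, period=8)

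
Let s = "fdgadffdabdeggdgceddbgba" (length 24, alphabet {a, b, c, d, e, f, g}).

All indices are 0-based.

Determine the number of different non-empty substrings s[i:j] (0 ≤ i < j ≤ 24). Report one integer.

281

sorted suffixes:
  #0 SA[0]=23  'a'
  #1 SA[1]=8  'abdeggdgceddbgba'
  #2 SA[2]=3  'adffdabdeggdgceddbgba'
  #3 SA[3]=22  'ba'
  #4 SA[4]=9  'bdeggdgceddbgba'
  #5 SA[5]=20  'bgba'
  #6 SA[6]=16  'ceddbgba'
  #7 SA[7]=7  'dabdeggdgceddbgba'
  #8 SA[8]=19  'dbgba'
  #9 SA[9]=18  'ddbgba'
  #10 SA[10]=10  'deggdgceddbgba'
  #11 SA[11]=4  'dffdabdeggdgceddbgba'
  #12 SA[12]=1  'dgadffdabdeggdgceddbgba'
  #13 SA[13]=14  'dgceddbgba'
  #14 SA[14]=17  'eddbgba'
  #15 SA[15]=11  'eggdgceddbgba'
  #16 SA[16]=6  'fdabdeggdgceddbgba'
  #17 SA[17]=0  'fdgadffdabdeggdgceddbgba'
  #18 SA[18]=5  'ffdabdeggdgceddbgba'
  #19 SA[19]=2  'gadffdabdeggdgceddbgba'
  #20 SA[20]=21  'gba'
  #21 SA[21]=15  'gceddbgba'
  #22 SA[22]=13  'gdgceddbgba'
  #23 SA[23]=12  'ggdgceddbgba'

SA = [23, 8, 3, 22, 9, 20, 16, 7, 19, 18, 10, 4, 1, 14, 17, 11, 6, 0, 5, 2, 21, 15, 13, 12]
rank  pair      lcp
   1  s[23:],s[8:]  1  'a'
   2  s[8:],s[3:]  1  'a'
   3  s[3:],s[22:]  0  ''
   4  s[22:],s[9:]  1  'b'
   5  s[9:],s[20:]  1  'b'
   6  s[20:],s[16:]  0  ''
   7  s[16:],s[7:]  0  ''
   8  s[7:],s[19:]  1  'd'
   9  s[19:],s[18:]  1  'd'
  10  s[18:],s[10:]  1  'd'
  11  s[10:],s[4:]  1  'd'
  12  s[4:],s[1:]  1  'd'
  13  s[1:],s[14:]  2  'dg'
  14  s[14:],s[17:]  0  ''
  15  s[17:],s[11:]  1  'e'
  16  s[11:],s[6:]  0  ''
  17  s[6:],s[0:]  2  'fd'
  18  s[0:],s[5:]  1  'f'
  19  s[5:],s[2:]  0  ''
  20  s[2:],s[21:]  1  'g'
  21  s[21:],s[15:]  1  'g'
  22  s[15:],s[13:]  1  'g'
  23  s[13:],s[12:]  1  'g'

n(n+1)/2 = 24·25/2 = 300
Σ LCP = 0 + 1 + 1 + 0 + 1 + 1 + 0 + 0 + 1 + 1 + 1 + 1 + 1 + 2 + 0 + 1 + 0 + 2 + 1 + 0 + 1 + 1 + 1 + 1 = 19
distinct = 300 − 19 = 281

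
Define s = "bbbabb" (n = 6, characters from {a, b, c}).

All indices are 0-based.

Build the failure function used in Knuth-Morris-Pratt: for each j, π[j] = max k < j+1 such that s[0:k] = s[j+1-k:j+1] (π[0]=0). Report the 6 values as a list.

[0, 1, 2, 0, 1, 2]

π[0] = 0
j=1 s[j]='b': π[1]=1 (border 'b')
j=2 s[j]='b': π[2]=2 (border 'bb')
j=3 s[j]='a': k: 2→1→0; π[3]=0 (border '')
j=4 s[j]='b': π[4]=1 (border 'b')
j=5 s[j]='b': π[5]=2 (border 'bb')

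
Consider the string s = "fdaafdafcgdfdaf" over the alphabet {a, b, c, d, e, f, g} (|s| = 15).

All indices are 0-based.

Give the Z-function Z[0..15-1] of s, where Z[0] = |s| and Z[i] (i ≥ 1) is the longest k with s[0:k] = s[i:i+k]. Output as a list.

Z[0]=15
i=1: fresh scan; Z[1]=0
i=2: fresh scan; Z[2]=0
i=3: fresh scan; Z[3]=0
i=4: fresh scan; Z[4]=3 scan→box=[4,7)
i=5: min(r-i=2, Z[1]=0)=0; Z[5]=0
i=6: min(r-i=1, Z[2]=0)=0; Z[6]=0
i=7: fresh scan; Z[7]=1 scan→box=[7,8)
i=8: fresh scan; Z[8]=0
i=9: fresh scan; Z[9]=0
i=10: fresh scan; Z[10]=0
i=11: fresh scan; Z[11]=3 scan→box=[11,14)
i=12: min(r-i=2, Z[1]=0)=0; Z[12]=0
i=13: min(r-i=1, Z[2]=0)=0; Z[13]=0
i=14: fresh scan; Z[14]=1 scan→box=[14,15)

[15, 0, 0, 0, 3, 0, 0, 1, 0, 0, 0, 3, 0, 0, 1]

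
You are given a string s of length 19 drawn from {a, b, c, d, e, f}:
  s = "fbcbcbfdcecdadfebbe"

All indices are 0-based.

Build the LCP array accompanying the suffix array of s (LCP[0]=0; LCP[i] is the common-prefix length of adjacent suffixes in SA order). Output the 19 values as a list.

[0, 0, 1, 3, 1, 1, 0, 2, 1, 1, 0, 1, 1, 0, 1, 1, 0, 1, 1]

rank | idx | suffix
   0 |  12 | adfebbe
   1 |  16 | bbe
   2 |   1 | bcbcbfdcecdadfebbe
   3 |   3 | bcbfdcecdadfebbe
   4 |  17 | be
   5 |   5 | bfdcecdadfebbe
   6 |   2 | cbcbfdcecdadfebbe
   7 |   4 | cbfdcecdadfebbe
   8 |  10 | cdadfebbe
   9 |   8 | cecdadfebbe
  10 |  11 | dadfebbe
  11 |   7 | dcecdadfebbe
  12 |  13 | dfebbe
  13 |  18 | e
  14 |  15 | ebbe
  15 |   9 | ecdadfebbe
  16 |   0 | fbcbcbfdcecdadfebbe
  17 |   6 | fdcecdadfebbe
  18 |  14 | febbe

SA = [12, 16, 1, 3, 17, 5, 2, 4, 10, 8, 11, 7, 13, 18, 15, 9, 0, 6, 14]
i: (SA[i-1],SA[i]) lcp shared
  1: (12,16) 0 ''
  2: (16,1) 1 'b'
  3: (1,3) 3 'bcb'
  4: (3,17) 1 'b'
  5: (17,5) 1 'b'
  6: (5,2) 0 ''
  7: (2,4) 2 'cb'
  8: (4,10) 1 'c'
  9: (10,8) 1 'c'
  10: (8,11) 0 ''
  11: (11,7) 1 'd'
  12: (7,13) 1 'd'
  13: (13,18) 0 ''
  14: (18,15) 1 'e'
  15: (15,9) 1 'e'
  16: (9,0) 0 ''
  17: (0,6) 1 'f'
  18: (6,14) 1 'f'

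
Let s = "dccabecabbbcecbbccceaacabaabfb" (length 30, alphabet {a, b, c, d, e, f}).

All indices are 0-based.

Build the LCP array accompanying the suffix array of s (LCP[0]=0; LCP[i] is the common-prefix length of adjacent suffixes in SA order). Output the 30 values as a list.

[0, 2, 1, 2, 2, 2, 1, 0, 1, 1, 2, 3, 1, 2, 1, 1, 0, 3, 3, 1, 1, 2, 2, 1, 2, 0, 0, 1, 2, 0]

rank | idx | suffix
   0 |  25 | aabfb
   1 |  20 | aacabaabfb
   2 |  23 | abaabfb
   3 |   7 | abbbcecbbccceaacabaabfb
   4 |   3 | abecabbbcecbbccceaacabaabfb
   5 |  26 | abfb
   6 |  21 | acabaabfb
   7 |  29 | b
   8 |  24 | baabfb
   9 |   8 | bbbcecbbccceaacabaabfb
  10 |  14 | bbccceaacabaabfb
  11 |   9 | bbcecbbccceaacabaabfb
  12 |  15 | bccceaacabaabfb
  13 |  10 | bcecbbccceaacabaabfb
  14 |   4 | becabbbcecbbccceaacabaabfb
  15 |  27 | bfb
  16 |  22 | cabaabfb
  17 |   6 | cabbbcecbbccceaacabaabfb
  18 |   2 | cabecabbbcecbbccceaacabaabfb
  19 |  13 | cbbccceaacabaabfb
  20 |   1 | ccabecabbbcecbbccceaacabaabfb
  21 |  16 | ccceaacabaabfb
  22 |  17 | cceaacabaabfb
  23 |  18 | ceaacabaabfb
  24 |  11 | cecbbccceaacabaabfb
  25 |   0 | dccabecabbbcecbbccceaacabaabfb
  26 |  19 | eaacabaabfb
  27 |   5 | ecabbbcecbbccceaacabaabfb
  28 |  12 | ecbbccceaacabaabfb
  29 |  28 | fb

SA = [25, 20, 23, 7, 3, 26, 21, 29, 24, 8, 14, 9, 15, 10, 4, 27, 22, 6, 2, 13, 1, 16, 17, 18, 11, 0, 19, 5, 12, 28]
rank  pair      lcp
   1  s[25:],s[20:]  2  'aa'
   2  s[20:],s[23:]  1  'a'
   3  s[23:],s[7:]  2  'ab'
   4  s[7:],s[3:]  2  'ab'
   5  s[3:],s[26:]  2  'ab'
   6  s[26:],s[21:]  1  'a'
   7  s[21:],s[29:]  0  ''
   8  s[29:],s[24:]  1  'b'
   9  s[24:],s[8:]  1  'b'
  10  s[8:],s[14:]  2  'bb'
  11  s[14:],s[9:]  3  'bbc'
  12  s[9:],s[15:]  1  'b'
  13  s[15:],s[10:]  2  'bc'
  14  s[10:],s[4:]  1  'b'
  15  s[4:],s[27:]  1  'b'
  16  s[27:],s[22:]  0  ''
  17  s[22:],s[6:]  3  'cab'
  18  s[6:],s[2:]  3  'cab'
  19  s[2:],s[13:]  1  'c'
  20  s[13:],s[1:]  1  'c'
  21  s[1:],s[16:]  2  'cc'
  22  s[16:],s[17:]  2  'cc'
  23  s[17:],s[18:]  1  'c'
  24  s[18:],s[11:]  2  'ce'
  25  s[11:],s[0:]  0  ''
  26  s[0:],s[19:]  0  ''
  27  s[19:],s[5:]  1  'e'
  28  s[5:],s[12:]  2  'ec'
  29  s[12:],s[28:]  0  ''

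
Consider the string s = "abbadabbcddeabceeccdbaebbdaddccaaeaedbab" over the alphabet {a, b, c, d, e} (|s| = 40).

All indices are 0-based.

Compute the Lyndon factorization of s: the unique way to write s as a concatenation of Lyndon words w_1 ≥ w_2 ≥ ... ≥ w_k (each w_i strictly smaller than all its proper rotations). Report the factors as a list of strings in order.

["abbadabbcddeabceeccdbaebbdaddcc", "aaeaedbab"]

emit factor 1: 'abbadabbcddeabceeccdbaebbdaddcc' (i=0, period=31)
emit factor 2: 'aaeaedbab' (i=31, period=9)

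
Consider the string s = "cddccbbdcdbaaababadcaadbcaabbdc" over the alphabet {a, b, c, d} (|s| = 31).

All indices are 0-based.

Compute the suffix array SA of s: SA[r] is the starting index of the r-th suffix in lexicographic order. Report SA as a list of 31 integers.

rank | idx | suffix
   0 |  11 | aaababadcaadbcaabbdc
   1 |  12 | aababadcaadbcaabbdc
   2 |  25 | aabbdc
   3 |  20 | aadbcaabbdc
   4 |  13 | ababadcaadbcaabbdc
   5 |  15 | abadcaadbcaabbdc
   6 |  26 | abbdc
   7 |  21 | adbcaabbdc
   8 |  17 | adcaadbcaabbdc
   9 |  10 | baaababadcaadbcaabbdc
  10 |  14 | babadcaadbcaabbdc
  11 |  16 | badcaadbcaabbdc
  12 |  27 | bbdc
  13 |   5 | bbdcdbaaababadcaadbcaabbdc
  14 |  23 | bcaabbdc
  15 |  28 | bdc
  16 |   6 | bdcdbaaababadcaadbcaabbdc
  17 |  30 | c
  18 |  24 | caabbdc
  19 |  19 | caadbcaabbdc
  20 |   4 | cbbdcdbaaababadcaadbcaabbdc
  21 |   3 | ccbbdcdbaaababadcaadbcaabbdc
  22 |   8 | cdbaaababadcaadbcaabbdc
  23 |   0 | cddccbbdcdbaaababadcaadbcaabbdc
  24 |   9 | dbaaababadcaadbcaabbdc
  25 |  22 | dbcaabbdc
  26 |  29 | dc
  27 |  18 | dcaadbcaabbdc
  28 |   2 | dccbbdcdbaaababadcaadbcaabbdc
  29 |   7 | dcdbaaababadcaadbcaabbdc
  30 |   1 | ddccbbdcdbaaababadcaadbcaabbdc

[11, 12, 25, 20, 13, 15, 26, 21, 17, 10, 14, 16, 27, 5, 23, 28, 6, 30, 24, 19, 4, 3, 8, 0, 9, 22, 29, 18, 2, 7, 1]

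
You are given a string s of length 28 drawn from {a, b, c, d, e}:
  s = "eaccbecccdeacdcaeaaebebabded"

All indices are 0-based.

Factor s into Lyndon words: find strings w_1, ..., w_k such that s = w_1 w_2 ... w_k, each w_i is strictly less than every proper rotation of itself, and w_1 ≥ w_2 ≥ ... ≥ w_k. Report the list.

emit factor 1: 'e' (i=0, period=1)
emit factor 2: 'accbecccdeacdcae' (i=1, period=16)
emit factor 3: 'aaebebabded' (i=17, period=11)

["e", "accbecccdeacdcae", "aaebebabded"]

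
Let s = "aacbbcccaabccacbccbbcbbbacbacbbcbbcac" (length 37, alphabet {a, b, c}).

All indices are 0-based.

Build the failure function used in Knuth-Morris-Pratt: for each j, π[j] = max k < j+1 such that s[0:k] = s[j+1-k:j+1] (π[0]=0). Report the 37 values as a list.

[0, 1, 0, 0, 0, 0, 0, 0, 1, 2, 0, 0, 0, 1, 0, 0, 0, 0, 0, 0, 0, 0, 0, 0, 1, 0, 0, 1, 0, 0, 0, 0, 0, 0, 0, 1, 0]

π[0] = 0
j=1 s[j]='a': π[1]=1 (border 'a')
j=2 s[j]='c': k: 1→0; π[2]=0 (border '')
j=3 s[j]='b': π[3]=0 (border '')
j=4 s[j]='b': π[4]=0 (border '')
j=5 s[j]='c': π[5]=0 (border '')
j=6 s[j]='c': π[6]=0 (border '')
j=7 s[j]='c': π[7]=0 (border '')
j=8 s[j]='a': π[8]=1 (border 'a')
j=9 s[j]='a': π[9]=2 (border 'aa')
j=10 s[j]='b': k: 2→1→0; π[10]=0 (border '')
j=11 s[j]='c': π[11]=0 (border '')
j=12 s[j]='c': π[12]=0 (border '')
j=13 s[j]='a': π[13]=1 (border 'a')
j=14 s[j]='c': k: 1→0; π[14]=0 (border '')
j=15 s[j]='b': π[15]=0 (border '')
j=16 s[j]='c': π[16]=0 (border '')
j=17 s[j]='c': π[17]=0 (border '')
j=18 s[j]='b': π[18]=0 (border '')
j=19 s[j]='b': π[19]=0 (border '')
j=20 s[j]='c': π[20]=0 (border '')
j=21 s[j]='b': π[21]=0 (border '')
j=22 s[j]='b': π[22]=0 (border '')
j=23 s[j]='b': π[23]=0 (border '')
j=24 s[j]='a': π[24]=1 (border 'a')
j=25 s[j]='c': k: 1→0; π[25]=0 (border '')
j=26 s[j]='b': π[26]=0 (border '')
j=27 s[j]='a': π[27]=1 (border 'a')
j=28 s[j]='c': k: 1→0; π[28]=0 (border '')
j=29 s[j]='b': π[29]=0 (border '')
j=30 s[j]='b': π[30]=0 (border '')
j=31 s[j]='c': π[31]=0 (border '')
j=32 s[j]='b': π[32]=0 (border '')
j=33 s[j]='b': π[33]=0 (border '')
j=34 s[j]='c': π[34]=0 (border '')
j=35 s[j]='a': π[35]=1 (border 'a')
j=36 s[j]='c': k: 1→0; π[36]=0 (border '')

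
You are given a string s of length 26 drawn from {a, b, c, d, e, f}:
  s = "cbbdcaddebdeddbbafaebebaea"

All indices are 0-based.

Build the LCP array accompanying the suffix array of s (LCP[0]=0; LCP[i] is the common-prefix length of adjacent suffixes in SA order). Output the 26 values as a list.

rank→(start, suffix):
  0 → (25, 'a')
  1 → (5, 'addebdeddbbafaebebaea')
  2 → (23, 'aea')
  3 → (18, 'aebebaea')
  4 → (16, 'afaebebaea')
  5 → (22, 'baea')
  6 → (15, 'bafaebebaea')
  7 → (14, 'bbafaebebaea')
  8 → (1, 'bbdcaddebdeddbbafaebebaea')
  9 → (2, 'bdcaddebdeddbbafaebebaea')
  10 → (9, 'bdeddbbafaebebaea')
  11 → (20, 'bebaea')
  12 → (4, 'caddebdeddbbafaebebaea')
  13 → (0, 'cbbdcaddebdeddbbafaebebaea')
  14 → (13, 'dbbafaebebaea')
  15 → (3, 'dcaddebdeddbbafaebebaea')
  16 → (12, 'ddbbafaebebaea')
  17 → (6, 'ddebdeddbbafaebebaea')
  18 → (7, 'debdeddbbafaebebaea')
  19 → (10, 'deddbbafaebebaea')
  20 → (24, 'ea')
  21 → (21, 'ebaea')
  22 → (8, 'ebdeddbbafaebebaea')
  23 → (19, 'ebebaea')
  24 → (11, 'eddbbafaebebaea')
  25 → (17, 'faebebaea')

SA = [25, 5, 23, 18, 16, 22, 15, 14, 1, 2, 9, 20, 4, 0, 13, 3, 12, 6, 7, 10, 24, 21, 8, 19, 11, 17]
i: (SA[i-1],SA[i]) lcp shared
  1: (25,5) 1 'a'
  2: (5,23) 1 'a'
  3: (23,18) 2 'ae'
  4: (18,16) 1 'a'
  5: (16,22) 0 ''
  6: (22,15) 2 'ba'
  7: (15,14) 1 'b'
  8: (14,1) 2 'bb'
  9: (1,2) 1 'b'
  10: (2,9) 2 'bd'
  11: (9,20) 1 'b'
  12: (20,4) 0 ''
  13: (4,0) 1 'c'
  14: (0,13) 0 ''
  15: (13,3) 1 'd'
  16: (3,12) 1 'd'
  17: (12,6) 2 'dd'
  18: (6,7) 1 'd'
  19: (7,10) 2 'de'
  20: (10,24) 0 ''
  21: (24,21) 1 'e'
  22: (21,8) 2 'eb'
  23: (8,19) 2 'eb'
  24: (19,11) 1 'e'
  25: (11,17) 0 ''

[0, 1, 1, 2, 1, 0, 2, 1, 2, 1, 2, 1, 0, 1, 0, 1, 1, 2, 1, 2, 0, 1, 2, 2, 1, 0]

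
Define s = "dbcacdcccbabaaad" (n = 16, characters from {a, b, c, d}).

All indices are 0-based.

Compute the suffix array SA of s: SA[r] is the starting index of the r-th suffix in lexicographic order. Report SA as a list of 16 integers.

rank | idx | suffix
   0 |  12 | aaad
   1 |  13 | aad
   2 |  10 | abaaad
   3 |   3 | acdcccbabaaad
   4 |  14 | ad
   5 |  11 | baaad
   6 |   9 | babaaad
   7 |   1 | bcacdcccbabaaad
   8 |   2 | cacdcccbabaaad
   9 |   8 | cbabaaad
  10 |   7 | ccbabaaad
  11 |   6 | cccbabaaad
  12 |   4 | cdcccbabaaad
  13 |  15 | d
  14 |   0 | dbcacdcccbabaaad
  15 |   5 | dcccbabaaad

[12, 13, 10, 3, 14, 11, 9, 1, 2, 8, 7, 6, 4, 15, 0, 5]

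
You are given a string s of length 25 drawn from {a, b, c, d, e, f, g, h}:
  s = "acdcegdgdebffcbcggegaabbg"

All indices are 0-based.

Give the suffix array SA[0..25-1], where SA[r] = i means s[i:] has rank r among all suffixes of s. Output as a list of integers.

sorted suffixes:
  #0 SA[0]=20  'aabbg'
  #1 SA[1]=21  'abbg'
  #2 SA[2]=0  'acdcegdgdebffcbcggegaabbg'
  #3 SA[3]=22  'bbg'
  #4 SA[4]=14  'bcggegaabbg'
  #5 SA[5]=10  'bffcbcggegaabbg'
  #6 SA[6]=23  'bg'
  #7 SA[7]=13  'cbcggegaabbg'
  #8 SA[8]=1  'cdcegdgdebffcbcggegaabbg'
  #9 SA[9]=3  'cegdgdebffcbcggegaabbg'
  #10 SA[10]=15  'cggegaabbg'
  #11 SA[11]=2  'dcegdgdebffcbcggegaabbg'
  #12 SA[12]=8  'debffcbcggegaabbg'
  #13 SA[13]=6  'dgdebffcbcggegaabbg'
  #14 SA[14]=9  'ebffcbcggegaabbg'
  #15 SA[15]=18  'egaabbg'
  #16 SA[16]=4  'egdgdebffcbcggegaabbg'
  #17 SA[17]=12  'fcbcggegaabbg'
  #18 SA[18]=11  'ffcbcggegaabbg'
  #19 SA[19]=24  'g'
  #20 SA[20]=19  'gaabbg'
  #21 SA[21]=7  'gdebffcbcggegaabbg'
  #22 SA[22]=5  'gdgdebffcbcggegaabbg'
  #23 SA[23]=17  'gegaabbg'
  #24 SA[24]=16  'ggegaabbg'

[20, 21, 0, 22, 14, 10, 23, 13, 1, 3, 15, 2, 8, 6, 9, 18, 4, 12, 11, 24, 19, 7, 5, 17, 16]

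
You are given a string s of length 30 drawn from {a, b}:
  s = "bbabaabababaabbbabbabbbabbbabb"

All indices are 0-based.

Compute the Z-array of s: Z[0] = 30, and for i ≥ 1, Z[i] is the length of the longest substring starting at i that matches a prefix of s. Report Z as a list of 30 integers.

[30, 1, 0, 1, 0, 0, 1, 0, 1, 0, 1, 0, 0, 2, 4, 1, 0, 4, 1, 0, 2, 4, 1, 0, 2, 4, 1, 0, 2, 1]

Z[0]=30
i=1: fresh scan; Z[1]=1 scan→box=[1,2)
i=2: fresh scan; Z[2]=0
i=3: fresh scan; Z[3]=1 scan→box=[3,4)
i=4: fresh scan; Z[4]=0
i=5: fresh scan; Z[5]=0
i=6: fresh scan; Z[6]=1 scan→box=[6,7)
i=7: fresh scan; Z[7]=0
i=8: fresh scan; Z[8]=1 scan→box=[8,9)
i=9: fresh scan; Z[9]=0
i=10: fresh scan; Z[10]=1 scan→box=[10,11)
i=11: fresh scan; Z[11]=0
i=12: fresh scan; Z[12]=0
i=13: fresh scan; Z[13]=2 scan→box=[13,15)
i=14: min(r-i=1, Z[1]=1)=1; Z[14]=4 scan→box=[14,18)
i=15: min(r-i=3, Z[1]=1)=1; Z[15]=1
i=16: min(r-i=2, Z[2]=0)=0; Z[16]=0
i=17: min(r-i=1, Z[3]=1)=1; Z[17]=4 scan→box=[17,21)
i=18: min(r-i=3, Z[1]=1)=1; Z[18]=1
i=19: min(r-i=2, Z[2]=0)=0; Z[19]=0
i=20: min(r-i=1, Z[3]=1)=1; Z[20]=2 scan→box=[20,22)
i=21: min(r-i=1, Z[1]=1)=1; Z[21]=4 scan→box=[21,25)
i=22: min(r-i=3, Z[1]=1)=1; Z[22]=1
i=23: min(r-i=2, Z[2]=0)=0; Z[23]=0
i=24: min(r-i=1, Z[3]=1)=1; Z[24]=2 scan→box=[24,26)
i=25: min(r-i=1, Z[1]=1)=1; Z[25]=4 scan→box=[25,29)
i=26: min(r-i=3, Z[1]=1)=1; Z[26]=1
i=27: min(r-i=2, Z[2]=0)=0; Z[27]=0
i=28: min(r-i=1, Z[3]=1)=1; Z[28]=2 scan→box=[28,30)
i=29: min(r-i=1, Z[1]=1)=1; Z[29]=1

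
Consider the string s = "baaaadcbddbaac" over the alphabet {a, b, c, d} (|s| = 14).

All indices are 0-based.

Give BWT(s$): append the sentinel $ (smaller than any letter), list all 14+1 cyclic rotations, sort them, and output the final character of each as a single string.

cbabaaa$dcaddab

rank  rotation         last
    0  $baaaadcbddbaac  c
    1  aaaadcbddbaac$b  b
    2  aaadcbddbaac$ba  a
    3  aac$baaaadcbddb  b
    4  aadcbddbaac$baa  a
    5  ac$baaaadcbddba  a
    6  adcbddbaac$baaa  a
    7  baaaadcbddbaac$  $
    8  baac$baaaadcbdd  d
    9  bddbaac$baaaadc  c
   10  c$baaaadcbddbaa  a
   11  cbddbaac$baaaad  d
   12  dbaac$baaaadcbd  d
   13  dcbddbaac$baaaa  a
   14  ddbaac$baaaadcb  b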